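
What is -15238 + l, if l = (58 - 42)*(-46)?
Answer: -15974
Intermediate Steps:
l = -736 (l = 16*(-46) = -736)
-15238 + l = -15238 - 736 = -15974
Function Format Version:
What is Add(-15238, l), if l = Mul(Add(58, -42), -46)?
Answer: -15974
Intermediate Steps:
l = -736 (l = Mul(16, -46) = -736)
Add(-15238, l) = Add(-15238, -736) = -15974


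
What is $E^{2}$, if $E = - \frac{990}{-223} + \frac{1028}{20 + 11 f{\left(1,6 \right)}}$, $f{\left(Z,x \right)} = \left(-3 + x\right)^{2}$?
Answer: $\frac{120446478916}{704212369} \approx 171.04$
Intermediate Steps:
$E = \frac{347054}{26537}$ ($E = - \frac{990}{-223} + \frac{1028}{20 + 11 \left(-3 + 6\right)^{2}} = \left(-990\right) \left(- \frac{1}{223}\right) + \frac{1028}{20 + 11 \cdot 3^{2}} = \frac{990}{223} + \frac{1028}{20 + 11 \cdot 9} = \frac{990}{223} + \frac{1028}{20 + 99} = \frac{990}{223} + \frac{1028}{119} = \frac{347054}{26537} \approx 13.078$)
$E^{2} = \left(\frac{347054}{26537}\right)^{2} = \frac{120446478916}{704212369}$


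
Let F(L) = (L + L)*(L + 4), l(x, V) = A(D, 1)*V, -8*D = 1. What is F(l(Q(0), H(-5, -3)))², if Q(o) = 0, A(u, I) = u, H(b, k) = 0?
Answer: 0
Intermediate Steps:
D = -⅛ (D = -⅛*1 = -⅛ ≈ -0.12500)
l(x, V) = -V/8
F(L) = 2*L*(4 + L) (F(L) = (2*L)*(4 + L) = 2*L*(4 + L))
F(l(Q(0), H(-5, -3)))² = (2*(-⅛*0)*(4 - ⅛*0))² = (2*0*(4 + 0))² = (2*0*4)² = 0² = 0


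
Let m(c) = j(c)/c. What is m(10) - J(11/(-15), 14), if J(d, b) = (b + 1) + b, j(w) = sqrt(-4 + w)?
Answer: -29 + sqrt(6)/10 ≈ -28.755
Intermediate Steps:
J(d, b) = 1 + 2*b (J(d, b) = (1 + b) + b = 1 + 2*b)
m(c) = sqrt(-4 + c)/c
m(10) - J(11/(-15), 14) = sqrt(-4 + 10)/10 - (1 + 2*14) = sqrt(6)/10 - (1 + 28) = sqrt(6)/10 - 1*29 = sqrt(6)/10 - 29 = -29 + sqrt(6)/10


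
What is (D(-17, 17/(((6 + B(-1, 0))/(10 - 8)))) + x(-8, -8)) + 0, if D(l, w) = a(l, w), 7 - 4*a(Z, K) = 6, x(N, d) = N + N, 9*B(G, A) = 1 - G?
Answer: -63/4 ≈ -15.750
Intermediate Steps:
B(G, A) = ⅑ - G/9 (B(G, A) = (1 - G)/9 = ⅑ - G/9)
x(N, d) = 2*N
a(Z, K) = ¼ (a(Z, K) = 7/4 - ¼*6 = 7/4 - 3/2 = ¼)
D(l, w) = ¼
(D(-17, 17/(((6 + B(-1, 0))/(10 - 8)))) + x(-8, -8)) + 0 = (¼ + 2*(-8)) + 0 = (¼ - 16) + 0 = -63/4 + 0 = -63/4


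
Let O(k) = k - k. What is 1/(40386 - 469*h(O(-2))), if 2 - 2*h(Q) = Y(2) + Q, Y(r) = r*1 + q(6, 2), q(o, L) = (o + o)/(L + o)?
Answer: 4/162951 ≈ 2.4547e-5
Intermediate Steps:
q(o, L) = 2*o/(L + o) (q(o, L) = (2*o)/(L + o) = 2*o/(L + o))
O(k) = 0
Y(r) = 3/2 + r (Y(r) = r*1 + 2*6/(2 + 6) = r + 2*6/8 = r + 2*6*(⅛) = r + 3/2 = 3/2 + r)
h(Q) = -¾ - Q/2 (h(Q) = 1 - ((3/2 + 2) + Q)/2 = 1 - (7/2 + Q)/2 = 1 + (-7/4 - Q/2) = -¾ - Q/2)
1/(40386 - 469*h(O(-2))) = 1/(40386 - 469*(-¾ - ½*0)) = 1/(40386 - 469*(-¾ + 0)) = 1/(40386 - 469*(-¾)) = 1/(40386 + 1407/4) = 1/(162951/4) = 4/162951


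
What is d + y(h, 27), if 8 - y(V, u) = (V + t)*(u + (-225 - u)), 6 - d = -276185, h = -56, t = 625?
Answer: 404224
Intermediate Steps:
d = 276191 (d = 6 - 1*(-276185) = 6 + 276185 = 276191)
y(V, u) = 140633 + 225*V (y(V, u) = 8 - (V + 625)*(u + (-225 - u)) = 8 - (625 + V)*(-225) = 8 - (-140625 - 225*V) = 8 + (140625 + 225*V) = 140633 + 225*V)
d + y(h, 27) = 276191 + (140633 + 225*(-56)) = 276191 + (140633 - 12600) = 276191 + 128033 = 404224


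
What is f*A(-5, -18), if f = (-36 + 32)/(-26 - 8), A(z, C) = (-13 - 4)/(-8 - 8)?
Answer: ⅛ ≈ 0.12500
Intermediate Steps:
A(z, C) = 17/16 (A(z, C) = -17/(-16) = -17*(-1/16) = 17/16)
f = 2/17 (f = -4/(-34) = -4*(-1/34) = 2/17 ≈ 0.11765)
f*A(-5, -18) = (2/17)*(17/16) = ⅛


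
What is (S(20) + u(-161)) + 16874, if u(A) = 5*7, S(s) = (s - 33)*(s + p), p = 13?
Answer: 16480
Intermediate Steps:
S(s) = (-33 + s)*(13 + s) (S(s) = (s - 33)*(s + 13) = (-33 + s)*(13 + s))
u(A) = 35
(S(20) + u(-161)) + 16874 = ((-429 + 20² - 20*20) + 35) + 16874 = ((-429 + 400 - 400) + 35) + 16874 = (-429 + 35) + 16874 = -394 + 16874 = 16480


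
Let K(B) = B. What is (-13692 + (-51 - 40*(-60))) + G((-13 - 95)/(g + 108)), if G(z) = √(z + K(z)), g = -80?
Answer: -11343 + 3*I*√42/7 ≈ -11343.0 + 2.7775*I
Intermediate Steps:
G(z) = √2*√z (G(z) = √(z + z) = √(2*z) = √2*√z)
(-13692 + (-51 - 40*(-60))) + G((-13 - 95)/(g + 108)) = (-13692 + (-51 - 40*(-60))) + √2*√((-13 - 95)/(-80 + 108)) = (-13692 + (-51 + 2400)) + √2*√(-108/28) = (-13692 + 2349) + √2*√(-108*1/28) = -11343 + √2*√(-27/7) = -11343 + √2*(3*I*√21/7) = -11343 + 3*I*√42/7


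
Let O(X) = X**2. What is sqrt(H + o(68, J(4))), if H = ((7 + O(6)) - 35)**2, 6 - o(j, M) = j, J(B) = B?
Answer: sqrt(2) ≈ 1.4142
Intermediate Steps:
o(j, M) = 6 - j
H = 64 (H = ((7 + 6**2) - 35)**2 = ((7 + 36) - 35)**2 = (43 - 35)**2 = 8**2 = 64)
sqrt(H + o(68, J(4))) = sqrt(64 + (6 - 1*68)) = sqrt(64 + (6 - 68)) = sqrt(64 - 62) = sqrt(2)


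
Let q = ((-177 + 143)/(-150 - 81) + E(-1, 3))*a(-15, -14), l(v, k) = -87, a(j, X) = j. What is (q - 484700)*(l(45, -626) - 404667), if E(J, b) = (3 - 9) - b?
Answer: 2157435671850/11 ≈ 1.9613e+11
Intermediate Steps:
E(J, b) = -6 - b
q = 10225/77 (q = ((-177 + 143)/(-150 - 81) + (-6 - 1*3))*(-15) = (-34/(-231) + (-6 - 3))*(-15) = (-34*(-1/231) - 9)*(-15) = (34/231 - 9)*(-15) = -2045/231*(-15) = 10225/77 ≈ 132.79)
(q - 484700)*(l(45, -626) - 404667) = (10225/77 - 484700)*(-87 - 404667) = -37311675/77*(-404754) = 2157435671850/11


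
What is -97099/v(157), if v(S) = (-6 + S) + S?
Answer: -97099/308 ≈ -315.26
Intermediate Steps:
v(S) = -6 + 2*S
-97099/v(157) = -97099/(-6 + 2*157) = -97099/(-6 + 314) = -97099/308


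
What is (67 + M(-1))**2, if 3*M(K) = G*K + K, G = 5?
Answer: 4225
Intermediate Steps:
M(K) = 2*K (M(K) = (5*K + K)/3 = (6*K)/3 = 2*K)
(67 + M(-1))**2 = (67 + 2*(-1))**2 = (67 - 2)**2 = 65**2 = 4225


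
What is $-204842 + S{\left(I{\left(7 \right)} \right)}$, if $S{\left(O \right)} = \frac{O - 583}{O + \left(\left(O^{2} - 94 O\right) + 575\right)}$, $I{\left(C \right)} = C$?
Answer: $- \frac{614462}{3} \approx -2.0482 \cdot 10^{5}$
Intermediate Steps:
$S{\left(O \right)} = \frac{-583 + O}{575 + O^{2} - 93 O}$ ($S{\left(O \right)} = \frac{-583 + O}{O + \left(575 + O^{2} - 94 O\right)} = \frac{-583 + O}{575 + O^{2} - 93 O}$)
$-204842 + S{\left(I{\left(7 \right)} \right)} = -204842 + \frac{-583 + 7}{575 + 7^{2} - 651} = -204842 + \frac{1}{575 + 49 - 651} \left(-576\right) = -204842 + \frac{1}{-27} \left(-576\right) = -204842 - - \frac{64}{3} = -204842 + \frac{64}{3} = - \frac{614462}{3}$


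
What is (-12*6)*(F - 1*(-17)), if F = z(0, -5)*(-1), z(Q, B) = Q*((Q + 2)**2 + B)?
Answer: -1224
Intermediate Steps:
z(Q, B) = Q*(B + (2 + Q)**2) (z(Q, B) = Q*((2 + Q)**2 + B) = Q*(B + (2 + Q)**2))
F = 0 (F = (0*(-5 + (2 + 0)**2))*(-1) = (0*(-5 + 2**2))*(-1) = (0*(-5 + 4))*(-1) = (0*(-1))*(-1) = 0*(-1) = 0)
(-12*6)*(F - 1*(-17)) = (-12*6)*(0 - 1*(-17)) = -72*(0 + 17) = -72*17 = -1224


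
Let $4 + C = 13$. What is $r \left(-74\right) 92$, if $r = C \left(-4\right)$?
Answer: $245088$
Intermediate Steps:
$C = 9$ ($C = -4 + 13 = 9$)
$r = -36$ ($r = 9 \left(-4\right) = -36$)
$r \left(-74\right) 92 = \left(-36\right) \left(-74\right) 92 = 2664 \cdot 92 = 245088$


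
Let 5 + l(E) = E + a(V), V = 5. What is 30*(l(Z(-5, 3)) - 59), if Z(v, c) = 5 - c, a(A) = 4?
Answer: -1740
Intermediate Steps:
l(E) = -1 + E (l(E) = -5 + (E + 4) = -5 + (4 + E) = -1 + E)
30*(l(Z(-5, 3)) - 59) = 30*((-1 + (5 - 1*3)) - 59) = 30*((-1 + (5 - 3)) - 59) = 30*((-1 + 2) - 59) = 30*(1 - 59) = 30*(-58) = -1740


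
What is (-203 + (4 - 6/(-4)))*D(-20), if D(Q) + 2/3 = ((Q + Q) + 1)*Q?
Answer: -461755/3 ≈ -1.5392e+5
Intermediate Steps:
D(Q) = -⅔ + Q*(1 + 2*Q) (D(Q) = -⅔ + ((Q + Q) + 1)*Q = -⅔ + (2*Q + 1)*Q = -⅔ + (1 + 2*Q)*Q = -⅔ + Q*(1 + 2*Q))
(-203 + (4 - 6/(-4)))*D(-20) = (-203 + (4 - 6/(-4)))*(-⅔ - 20 + 2*(-20)²) = (-203 + (4 - 6*(-¼)))*(-⅔ - 20 + 2*400) = (-203 + (4 + 3/2))*(-⅔ - 20 + 800) = (-203 + 11/2)*(2338/3) = -395/2*2338/3 = -461755/3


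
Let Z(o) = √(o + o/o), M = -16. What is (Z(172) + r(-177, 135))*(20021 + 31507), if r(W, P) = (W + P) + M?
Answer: -2988624 + 51528*√173 ≈ -2.3109e+6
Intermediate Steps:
Z(o) = √(1 + o) (Z(o) = √(o + 1) = √(1 + o))
r(W, P) = -16 + P + W (r(W, P) = (W + P) - 16 = (P + W) - 16 = -16 + P + W)
(Z(172) + r(-177, 135))*(20021 + 31507) = (√(1 + 172) + (-16 + 135 - 177))*(20021 + 31507) = (√173 - 58)*51528 = (-58 + √173)*51528 = -2988624 + 51528*√173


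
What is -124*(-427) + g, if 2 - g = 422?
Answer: 52528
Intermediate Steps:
g = -420 (g = 2 - 1*422 = 2 - 422 = -420)
-124*(-427) + g = -124*(-427) - 420 = 52948 - 420 = 52528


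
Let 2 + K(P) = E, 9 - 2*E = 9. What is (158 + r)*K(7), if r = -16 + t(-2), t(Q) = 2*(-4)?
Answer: -268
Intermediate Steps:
t(Q) = -8
r = -24 (r = -16 - 8 = -24)
E = 0 (E = 9/2 - ½*9 = 9/2 - 9/2 = 0)
K(P) = -2 (K(P) = -2 + 0 = -2)
(158 + r)*K(7) = (158 - 24)*(-2) = 134*(-2) = -268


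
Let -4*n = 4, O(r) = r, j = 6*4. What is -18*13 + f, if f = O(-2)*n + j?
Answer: -208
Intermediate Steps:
j = 24
n = -1 (n = -¼*4 = -1)
f = 26 (f = -2*(-1) + 24 = 2 + 24 = 26)
-18*13 + f = -18*13 + 26 = -234 + 26 = -208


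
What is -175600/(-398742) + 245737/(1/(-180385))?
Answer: -8837571896871595/199371 ≈ -4.4327e+10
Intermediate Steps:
-175600/(-398742) + 245737/(1/(-180385)) = -175600*(-1/398742) + 245737/(-1/180385) = 87800/199371 + 245737*(-180385) = 87800/199371 - 44327268745 = -8837571896871595/199371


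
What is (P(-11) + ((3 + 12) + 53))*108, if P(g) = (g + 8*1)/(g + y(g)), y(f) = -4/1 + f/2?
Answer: 301752/41 ≈ 7359.8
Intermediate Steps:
y(f) = -4 + f/2 (y(f) = -4*1 + f*(½) = -4 + f/2)
P(g) = (8 + g)/(-4 + 3*g/2) (P(g) = (g + 8*1)/(g + (-4 + g/2)) = (g + 8)/(-4 + 3*g/2) = (8 + g)/(-4 + 3*g/2))
(P(-11) + ((3 + 12) + 53))*108 = (2*(8 - 11)/(-8 + 3*(-11)) + ((3 + 12) + 53))*108 = (2*(-3)/(-8 - 33) + (15 + 53))*108 = (2*(-3)/(-41) + 68)*108 = (2*(-1/41)*(-3) + 68)*108 = (6/41 + 68)*108 = (2794/41)*108 = 301752/41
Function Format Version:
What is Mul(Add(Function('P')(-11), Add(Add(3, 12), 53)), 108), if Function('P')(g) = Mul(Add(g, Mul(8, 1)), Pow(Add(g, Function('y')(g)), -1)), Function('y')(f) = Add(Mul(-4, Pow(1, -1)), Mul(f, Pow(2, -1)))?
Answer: Rational(301752, 41) ≈ 7359.8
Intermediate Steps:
Function('y')(f) = Add(-4, Mul(Rational(1, 2), f)) (Function('y')(f) = Add(Mul(-4, 1), Mul(f, Rational(1, 2))) = Add(-4, Mul(Rational(1, 2), f)))
Function('P')(g) = Mul(Pow(Add(-4, Mul(Rational(3, 2), g)), -1), Add(8, g)) (Function('P')(g) = Mul(Add(g, Mul(8, 1)), Pow(Add(g, Add(-4, Mul(Rational(1, 2), g))), -1)) = Mul(Add(g, 8), Pow(Add(-4, Mul(Rational(3, 2), g)), -1)) = Mul(Add(8, g), Pow(Add(-4, Mul(Rational(3, 2), g)), -1)) = Mul(Pow(Add(-4, Mul(Rational(3, 2), g)), -1), Add(8, g)))
Mul(Add(Function('P')(-11), Add(Add(3, 12), 53)), 108) = Mul(Add(Mul(2, Pow(Add(-8, Mul(3, -11)), -1), Add(8, -11)), Add(Add(3, 12), 53)), 108) = Mul(Add(Mul(2, Pow(Add(-8, -33), -1), -3), Add(15, 53)), 108) = Mul(Add(Mul(2, Pow(-41, -1), -3), 68), 108) = Mul(Add(Mul(2, Rational(-1, 41), -3), 68), 108) = Mul(Add(Rational(6, 41), 68), 108) = Mul(Rational(2794, 41), 108) = Rational(301752, 41)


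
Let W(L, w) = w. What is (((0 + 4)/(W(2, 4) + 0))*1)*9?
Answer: 9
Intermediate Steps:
(((0 + 4)/(W(2, 4) + 0))*1)*9 = (((0 + 4)/(4 + 0))*1)*9 = ((4/4)*1)*9 = ((4*(1/4))*1)*9 = (1*1)*9 = 1*9 = 9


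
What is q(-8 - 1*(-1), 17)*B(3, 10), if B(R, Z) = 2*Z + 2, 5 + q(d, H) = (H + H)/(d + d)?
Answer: -1144/7 ≈ -163.43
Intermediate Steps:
q(d, H) = -5 + H/d (q(d, H) = -5 + (H + H)/(d + d) = -5 + (2*H)/((2*d)) = -5 + (2*H)*(1/(2*d)) = -5 + H/d)
B(R, Z) = 2 + 2*Z
q(-8 - 1*(-1), 17)*B(3, 10) = (-5 + 17/(-8 - 1*(-1)))*(2 + 2*10) = (-5 + 17/(-8 + 1))*(2 + 20) = (-5 + 17/(-7))*22 = (-5 + 17*(-1/7))*22 = (-5 - 17/7)*22 = -52/7*22 = -1144/7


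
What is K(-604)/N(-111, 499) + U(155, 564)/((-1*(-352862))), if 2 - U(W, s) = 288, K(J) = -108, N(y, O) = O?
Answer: -19125905/88039069 ≈ -0.21724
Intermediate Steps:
U(W, s) = -286 (U(W, s) = 2 - 1*288 = 2 - 288 = -286)
K(-604)/N(-111, 499) + U(155, 564)/((-1*(-352862))) = -108/499 - 286/((-1*(-352862))) = -108*1/499 - 286/352862 = -108/499 - 286*1/352862 = -108/499 - 143/176431 = -19125905/88039069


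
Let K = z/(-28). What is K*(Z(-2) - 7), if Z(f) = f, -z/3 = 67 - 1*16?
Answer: -1377/28 ≈ -49.179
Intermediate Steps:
z = -153 (z = -3*(67 - 1*16) = -3*(67 - 16) = -3*51 = -153)
K = 153/28 (K = -153/(-28) = -153*(-1/28) = 153/28 ≈ 5.4643)
K*(Z(-2) - 7) = 153*(-2 - 7)/28 = (153/28)*(-9) = -1377/28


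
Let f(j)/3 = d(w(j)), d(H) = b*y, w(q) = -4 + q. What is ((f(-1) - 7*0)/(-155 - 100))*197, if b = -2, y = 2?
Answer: 788/85 ≈ 9.2706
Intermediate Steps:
d(H) = -4 (d(H) = -2*2 = -4)
f(j) = -12 (f(j) = 3*(-4) = -12)
((f(-1) - 7*0)/(-155 - 100))*197 = ((-12 - 7*0)/(-155 - 100))*197 = ((-12 + 0)/(-255))*197 = -1/255*(-12)*197 = (4/85)*197 = 788/85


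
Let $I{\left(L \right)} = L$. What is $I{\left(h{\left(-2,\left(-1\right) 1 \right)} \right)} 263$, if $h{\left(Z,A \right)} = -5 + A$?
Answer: $-1578$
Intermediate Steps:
$I{\left(h{\left(-2,\left(-1\right) 1 \right)} \right)} 263 = \left(-5 - 1\right) 263 = \left(-6\right) 263 = -1578$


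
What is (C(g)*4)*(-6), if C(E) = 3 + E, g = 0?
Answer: -72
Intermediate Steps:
(C(g)*4)*(-6) = ((3 + 0)*4)*(-6) = (3*4)*(-6) = 12*(-6) = -72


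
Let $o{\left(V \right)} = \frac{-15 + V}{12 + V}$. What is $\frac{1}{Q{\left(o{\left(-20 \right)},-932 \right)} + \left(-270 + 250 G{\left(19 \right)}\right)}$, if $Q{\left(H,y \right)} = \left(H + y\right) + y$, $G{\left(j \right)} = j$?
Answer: $\frac{8}{20963} \approx 0.00038162$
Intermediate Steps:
$o{\left(V \right)} = \frac{-15 + V}{12 + V}$
$Q{\left(H,y \right)} = H + 2 y$
$\frac{1}{Q{\left(o{\left(-20 \right)},-932 \right)} + \left(-270 + 250 G{\left(19 \right)}\right)} = \frac{1}{\left(\frac{-15 - 20}{12 - 20} + 2 \left(-932\right)\right) + \left(-270 + 250 \cdot 19\right)} = \frac{1}{\left(\frac{1}{-8} \left(-35\right) - 1864\right) + \left(-270 + 4750\right)} = \frac{1}{\left(\left(- \frac{1}{8}\right) \left(-35\right) - 1864\right) + 4480} = \frac{1}{\left(\frac{35}{8} - 1864\right) + 4480} = \frac{1}{- \frac{14877}{8} + 4480} = \frac{1}{\frac{20963}{8}} = \frac{8}{20963}$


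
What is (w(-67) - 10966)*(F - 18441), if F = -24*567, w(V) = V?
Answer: 353596617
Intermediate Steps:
F = -13608
(w(-67) - 10966)*(F - 18441) = (-67 - 10966)*(-13608 - 18441) = -11033*(-32049) = 353596617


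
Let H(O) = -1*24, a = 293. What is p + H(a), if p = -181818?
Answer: -181842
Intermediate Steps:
H(O) = -24
p + H(a) = -181818 - 24 = -181842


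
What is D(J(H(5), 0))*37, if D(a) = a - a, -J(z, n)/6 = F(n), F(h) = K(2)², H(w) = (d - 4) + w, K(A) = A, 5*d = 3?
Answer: 0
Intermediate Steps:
d = ⅗ (d = (⅕)*3 = ⅗ ≈ 0.60000)
H(w) = -17/5 + w (H(w) = (⅗ - 4) + w = -17/5 + w)
F(h) = 4 (F(h) = 2² = 4)
J(z, n) = -24 (J(z, n) = -6*4 = -24)
D(a) = 0
D(J(H(5), 0))*37 = 0*37 = 0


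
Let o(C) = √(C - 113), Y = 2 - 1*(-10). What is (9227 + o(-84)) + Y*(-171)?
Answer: 7175 + I*√197 ≈ 7175.0 + 14.036*I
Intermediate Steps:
Y = 12 (Y = 2 + 10 = 12)
o(C) = √(-113 + C)
(9227 + o(-84)) + Y*(-171) = (9227 + √(-113 - 84)) + 12*(-171) = (9227 + √(-197)) - 2052 = (9227 + I*√197) - 2052 = 7175 + I*√197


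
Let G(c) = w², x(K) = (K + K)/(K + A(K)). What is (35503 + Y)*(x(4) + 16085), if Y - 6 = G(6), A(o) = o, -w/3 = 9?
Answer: 582924468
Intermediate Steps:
w = -27 (w = -3*9 = -27)
x(K) = 1 (x(K) = (K + K)/(K + K) = (2*K)/((2*K)) = (2*K)*(1/(2*K)) = 1)
G(c) = 729 (G(c) = (-27)² = 729)
Y = 735 (Y = 6 + 729 = 735)
(35503 + Y)*(x(4) + 16085) = (35503 + 735)*(1 + 16085) = 36238*16086 = 582924468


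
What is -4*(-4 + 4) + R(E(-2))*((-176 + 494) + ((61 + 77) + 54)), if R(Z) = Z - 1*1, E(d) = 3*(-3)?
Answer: -5100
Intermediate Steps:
E(d) = -9
R(Z) = -1 + Z (R(Z) = Z - 1 = -1 + Z)
-4*(-4 + 4) + R(E(-2))*((-176 + 494) + ((61 + 77) + 54)) = -4*(-4 + 4) + (-1 - 9)*((-176 + 494) + ((61 + 77) + 54)) = -4*0 - 10*(318 + (138 + 54)) = 0 - 10*(318 + 192) = 0 - 10*510 = 0 - 5100 = -5100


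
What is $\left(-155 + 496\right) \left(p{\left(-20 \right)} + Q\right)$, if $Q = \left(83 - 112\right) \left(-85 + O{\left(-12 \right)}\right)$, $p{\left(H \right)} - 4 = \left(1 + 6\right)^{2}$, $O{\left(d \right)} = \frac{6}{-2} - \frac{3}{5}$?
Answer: $\frac{4471192}{5} \approx 8.9424 \cdot 10^{5}$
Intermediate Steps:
$O{\left(d \right)} = - \frac{18}{5}$ ($O{\left(d \right)} = 6 \left(- \frac{1}{2}\right) - \frac{3}{5} = -3 - \frac{3}{5} = - \frac{18}{5}$)
$p{\left(H \right)} = 53$ ($p{\left(H \right)} = 4 + \left(1 + 6\right)^{2} = 4 + 7^{2} = 4 + 49 = 53$)
$Q = \frac{12847}{5}$ ($Q = \left(83 - 112\right) \left(-85 - \frac{18}{5}\right) = \left(-29\right) \left(- \frac{443}{5}\right) = \frac{12847}{5} \approx 2569.4$)
$\left(-155 + 496\right) \left(p{\left(-20 \right)} + Q\right) = \left(-155 + 496\right) \left(53 + \frac{12847}{5}\right) = 341 \cdot \frac{13112}{5} = \frac{4471192}{5}$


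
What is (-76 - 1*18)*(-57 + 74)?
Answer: -1598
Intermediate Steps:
(-76 - 1*18)*(-57 + 74) = (-76 - 18)*17 = -94*17 = -1598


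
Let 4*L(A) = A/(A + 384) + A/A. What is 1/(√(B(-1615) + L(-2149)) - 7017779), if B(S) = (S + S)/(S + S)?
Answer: -24772759870/173849753987723243 - √19369110/173849753987723243 ≈ -1.4250e-7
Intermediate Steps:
B(S) = 1 (B(S) = (2*S)/((2*S)) = (2*S)*(1/(2*S)) = 1)
L(A) = ¼ + A/(4*(384 + A)) (L(A) = (A/(A + 384) + A/A)/4 = (A/(384 + A) + 1)/4 = (1 + A/(384 + A))/4 = ¼ + A/(4*(384 + A)))
1/(√(B(-1615) + L(-2149)) - 7017779) = 1/(√(1 + (192 - 2149)/(2*(384 - 2149))) - 7017779) = 1/(√(1 + (½)*(-1957)/(-1765)) - 7017779) = 1/(√(1 + (½)*(-1/1765)*(-1957)) - 7017779) = 1/(√(1 + 1957/3530) - 7017779) = 1/(√(5487/3530) - 7017779) = 1/(√19369110/3530 - 7017779) = 1/(-7017779 + √19369110/3530)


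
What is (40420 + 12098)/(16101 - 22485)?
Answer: -8753/1064 ≈ -8.2265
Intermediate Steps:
(40420 + 12098)/(16101 - 22485) = 52518/(-6384) = 52518*(-1/6384) = -8753/1064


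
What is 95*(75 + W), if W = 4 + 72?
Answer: 14345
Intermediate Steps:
W = 76
95*(75 + W) = 95*(75 + 76) = 95*151 = 14345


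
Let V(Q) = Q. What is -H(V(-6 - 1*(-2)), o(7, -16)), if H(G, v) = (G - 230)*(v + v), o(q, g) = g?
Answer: -7488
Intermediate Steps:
H(G, v) = 2*v*(-230 + G) (H(G, v) = (-230 + G)*(2*v) = 2*v*(-230 + G))
-H(V(-6 - 1*(-2)), o(7, -16)) = -2*(-16)*(-230 + (-6 - 1*(-2))) = -2*(-16)*(-230 + (-6 + 2)) = -2*(-16)*(-230 - 4) = -2*(-16)*(-234) = -1*7488 = -7488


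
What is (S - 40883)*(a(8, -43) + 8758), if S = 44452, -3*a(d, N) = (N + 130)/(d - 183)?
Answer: 5470131351/175 ≈ 3.1258e+7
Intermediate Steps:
a(d, N) = -(130 + N)/(3*(-183 + d)) (a(d, N) = -(N + 130)/(3*(d - 183)) = -(130 + N)/(3*(-183 + d)))
(S - 40883)*(a(8, -43) + 8758) = (44452 - 40883)*((-130 - 1*(-43))/(3*(-183 + 8)) + 8758) = 3569*((1/3)*(-130 + 43)/(-175) + 8758) = 3569*((1/3)*(-1/175)*(-87) + 8758) = 3569*(29/175 + 8758) = 3569*(1532679/175) = 5470131351/175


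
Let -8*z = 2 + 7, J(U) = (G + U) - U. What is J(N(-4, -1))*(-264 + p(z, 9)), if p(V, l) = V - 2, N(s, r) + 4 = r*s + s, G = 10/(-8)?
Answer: 10685/32 ≈ 333.91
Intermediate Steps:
G = -5/4 (G = 10*(-⅛) = -5/4 ≈ -1.2500)
N(s, r) = -4 + s + r*s (N(s, r) = -4 + (r*s + s) = -4 + (s + r*s) = -4 + s + r*s)
J(U) = -5/4 (J(U) = (-5/4 + U) - U = -5/4)
z = -9/8 (z = -(2 + 7)/8 = -⅛*9 = -9/8 ≈ -1.1250)
p(V, l) = -2 + V
J(N(-4, -1))*(-264 + p(z, 9)) = -5*(-264 + (-2 - 9/8))/4 = -5*(-264 - 25/8)/4 = -5/4*(-2137/8) = 10685/32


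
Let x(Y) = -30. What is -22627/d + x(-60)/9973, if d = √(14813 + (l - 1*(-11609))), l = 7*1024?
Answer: -30/9973 - 22627*√33590/33590 ≈ -123.46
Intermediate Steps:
l = 7168
d = √33590 (d = √(14813 + (7168 - 1*(-11609))) = √(14813 + (7168 + 11609)) = √(14813 + 18777) = √33590 ≈ 183.28)
-22627/d + x(-60)/9973 = -22627*√33590/33590 - 30/9973 = -30/9973 - 22627*√33590/33590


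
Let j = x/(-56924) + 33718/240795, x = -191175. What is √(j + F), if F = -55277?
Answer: I*√288469715665362561646715/2284502430 ≈ 235.1*I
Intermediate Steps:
j = 47953347557/13707014580 (j = -191175/(-56924) + 33718/240795 = -191175*(-1/56924) + 33718*(1/240795) = 191175/56924 + 33718/240795 = 47953347557/13707014580 ≈ 3.4985)
√(j + F) = √(47953347557/13707014580 - 55277) = √(-757634691591103/13707014580) = I*√288469715665362561646715/2284502430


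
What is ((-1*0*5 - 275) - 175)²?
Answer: 202500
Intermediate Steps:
((-1*0*5 - 275) - 175)² = ((0*5 - 275) - 175)² = ((0 - 275) - 175)² = (-275 - 175)² = (-450)² = 202500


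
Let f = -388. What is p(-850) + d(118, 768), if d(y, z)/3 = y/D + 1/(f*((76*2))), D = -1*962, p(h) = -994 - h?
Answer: -4095353859/28367456 ≈ -144.37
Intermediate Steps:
D = -962
d(y, z) = -3/58976 - 3*y/962 (d(y, z) = 3*(y/(-962) + 1/((-388)*((76*2)))) = 3*(y*(-1/962) - 1/388/152) = 3*(-y/962 - 1/388*1/152) = 3*(-y/962 - 1/58976) = 3*(-1/58976 - y/962) = -3/58976 - 3*y/962)
p(-850) + d(118, 768) = (-994 - 1*(-850)) + (-3/58976 - 3/962*118) = (-994 + 850) + (-3/58976 - 177/481) = -144 - 10440195/28367456 = -4095353859/28367456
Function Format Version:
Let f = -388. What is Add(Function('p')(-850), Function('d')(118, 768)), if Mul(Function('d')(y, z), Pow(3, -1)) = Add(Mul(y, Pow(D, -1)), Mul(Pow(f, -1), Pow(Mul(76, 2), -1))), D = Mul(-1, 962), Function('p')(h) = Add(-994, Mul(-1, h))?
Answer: Rational(-4095353859, 28367456) ≈ -144.37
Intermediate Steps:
D = -962
Function('d')(y, z) = Add(Rational(-3, 58976), Mul(Rational(-3, 962), y)) (Function('d')(y, z) = Mul(3, Add(Mul(y, Pow(-962, -1)), Mul(Pow(-388, -1), Pow(Mul(76, 2), -1)))) = Mul(3, Add(Mul(y, Rational(-1, 962)), Mul(Rational(-1, 388), Pow(152, -1)))) = Mul(3, Add(Mul(Rational(-1, 962), y), Mul(Rational(-1, 388), Rational(1, 152)))) = Mul(3, Add(Mul(Rational(-1, 962), y), Rational(-1, 58976))) = Mul(3, Add(Rational(-1, 58976), Mul(Rational(-1, 962), y))) = Add(Rational(-3, 58976), Mul(Rational(-3, 962), y)))
Add(Function('p')(-850), Function('d')(118, 768)) = Add(Add(-994, Mul(-1, -850)), Add(Rational(-3, 58976), Mul(Rational(-3, 962), 118))) = Add(Add(-994, 850), Add(Rational(-3, 58976), Rational(-177, 481))) = Add(-144, Rational(-10440195, 28367456)) = Rational(-4095353859, 28367456)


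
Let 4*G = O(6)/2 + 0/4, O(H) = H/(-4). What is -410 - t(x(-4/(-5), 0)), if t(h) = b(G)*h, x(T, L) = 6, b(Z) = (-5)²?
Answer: -560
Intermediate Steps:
O(H) = -H/4 (O(H) = H*(-¼) = -H/4)
G = -3/16 (G = (-¼*6/2 + 0/4)/4 = (-3/2*½ + 0*(¼))/4 = (-¾ + 0)/4 = (¼)*(-¾) = -3/16 ≈ -0.18750)
b(Z) = 25
t(h) = 25*h
-410 - t(x(-4/(-5), 0)) = -410 - 25*6 = -410 - 1*150 = -410 - 150 = -560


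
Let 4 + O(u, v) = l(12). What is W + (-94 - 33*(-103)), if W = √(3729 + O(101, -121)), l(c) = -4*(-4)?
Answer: 3305 + √3741 ≈ 3366.2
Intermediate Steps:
l(c) = 16
O(u, v) = 12 (O(u, v) = -4 + 16 = 12)
W = √3741 (W = √(3729 + 12) = √3741 ≈ 61.164)
W + (-94 - 33*(-103)) = √3741 + (-94 - 33*(-103)) = √3741 + (-94 + 3399) = √3741 + 3305 = 3305 + √3741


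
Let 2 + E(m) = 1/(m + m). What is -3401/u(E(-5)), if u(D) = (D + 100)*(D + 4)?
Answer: -17900/979 ≈ -18.284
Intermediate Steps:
E(m) = -2 + 1/(2*m) (E(m) = -2 + 1/(m + m) = -2 + 1/(2*m))
u(D) = (4 + D)*(100 + D) (u(D) = (100 + D)*(4 + D) = (4 + D)*(100 + D))
-3401/u(E(-5)) = -3401/(400 + (-2 + (1/2)/(-5))**2 + 104*(-2 + (1/2)/(-5))) = -3401/(400 + (-2 + (1/2)*(-1/5))**2 + 104*(-2 + (1/2)*(-1/5))) = -3401/(400 + (-2 - 1/10)**2 + 104*(-2 - 1/10)) = -3401/(400 + (-21/10)**2 + 104*(-21/10)) = -3401/(400 + 441/100 - 1092/5) = -3401/18601/100 = -3401*100/18601 = -17900/979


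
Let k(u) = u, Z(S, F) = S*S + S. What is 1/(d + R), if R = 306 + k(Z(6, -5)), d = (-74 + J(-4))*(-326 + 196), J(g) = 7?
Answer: 1/9058 ≈ 0.00011040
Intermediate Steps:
Z(S, F) = S + S² (Z(S, F) = S² + S = S + S²)
d = 8710 (d = (-74 + 7)*(-326 + 196) = -67*(-130) = 8710)
R = 348 (R = 306 + 6*(1 + 6) = 306 + 6*7 = 306 + 42 = 348)
1/(d + R) = 1/(8710 + 348) = 1/9058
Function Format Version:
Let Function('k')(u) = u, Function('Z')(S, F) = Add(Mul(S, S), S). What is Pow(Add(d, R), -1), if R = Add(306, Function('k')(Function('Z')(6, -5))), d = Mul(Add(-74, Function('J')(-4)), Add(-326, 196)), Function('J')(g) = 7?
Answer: Rational(1, 9058) ≈ 0.00011040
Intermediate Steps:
Function('Z')(S, F) = Add(S, Pow(S, 2)) (Function('Z')(S, F) = Add(Pow(S, 2), S) = Add(S, Pow(S, 2)))
d = 8710 (d = Mul(Add(-74, 7), Add(-326, 196)) = Mul(-67, -130) = 8710)
R = 348 (R = Add(306, Mul(6, Add(1, 6))) = Add(306, Mul(6, 7)) = Add(306, 42) = 348)
Pow(Add(d, R), -1) = Pow(Add(8710, 348), -1) = Pow(9058, -1) = Rational(1, 9058)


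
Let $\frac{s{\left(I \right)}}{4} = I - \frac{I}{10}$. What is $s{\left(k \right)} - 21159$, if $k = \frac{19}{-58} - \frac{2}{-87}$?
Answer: $- \frac{3068214}{145} \approx -21160.0$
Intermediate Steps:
$k = - \frac{53}{174}$ ($k = 19 \left(- \frac{1}{58}\right) - - \frac{2}{87} = - \frac{19}{58} + \frac{2}{87} = - \frac{53}{174} \approx -0.3046$)
$s{\left(I \right)} = \frac{18 I}{5}$ ($s{\left(I \right)} = 4 \left(I - \frac{I}{10}\right) = 4 \frac{9 I}{10} = \frac{18 I}{5}$)
$s{\left(k \right)} - 21159 = \frac{18}{5} \left(- \frac{53}{174}\right) - 21159 = - \frac{159}{145} - 21159 = - \frac{3068214}{145}$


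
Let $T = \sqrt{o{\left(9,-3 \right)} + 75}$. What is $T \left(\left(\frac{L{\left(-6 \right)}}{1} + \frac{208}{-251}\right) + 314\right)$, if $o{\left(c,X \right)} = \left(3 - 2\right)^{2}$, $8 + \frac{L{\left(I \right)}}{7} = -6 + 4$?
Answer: $\frac{122072 \sqrt{19}}{251} \approx 2119.9$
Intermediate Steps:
$L{\left(I \right)} = -70$ ($L{\left(I \right)} = -56 + 7 \left(-6 + 4\right) = -56 + 7 \left(-2\right) = -56 - 14 = -70$)
$o{\left(c,X \right)} = 1$ ($o{\left(c,X \right)} = 1^{2} = 1$)
$T = 2 \sqrt{19}$ ($T = \sqrt{1 + 75} = \sqrt{76} = 2 \sqrt{19} \approx 8.7178$)
$T \left(\left(\frac{L{\left(-6 \right)}}{1} + \frac{208}{-251}\right) + 314\right) = 2 \sqrt{19} \left(\left(- \frac{70}{1} + \frac{208}{-251}\right) + 314\right) = 2 \sqrt{19} \left(\left(\left(-70\right) 1 + 208 \left(- \frac{1}{251}\right)\right) + 314\right) = 2 \sqrt{19} \left(\left(-70 - \frac{208}{251}\right) + 314\right) = 2 \sqrt{19} \left(- \frac{17778}{251} + 314\right) = 2 \sqrt{19} \cdot \frac{61036}{251} = \frac{122072 \sqrt{19}}{251}$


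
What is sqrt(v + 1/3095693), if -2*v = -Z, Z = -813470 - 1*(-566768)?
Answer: I*sqrt(1182111507095268706)/3095693 ≈ 351.21*I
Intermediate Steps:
Z = -246702 (Z = -813470 + 566768 = -246702)
v = -123351 (v = -(-1)*(-246702)/2 = -1/2*246702 = -123351)
sqrt(v + 1/3095693) = sqrt(-123351 + 1/3095693) = sqrt(-381856827242/3095693) = I*sqrt(1182111507095268706)/3095693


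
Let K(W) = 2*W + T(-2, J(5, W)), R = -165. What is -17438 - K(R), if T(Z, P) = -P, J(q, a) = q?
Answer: -17103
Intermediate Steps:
K(W) = -5 + 2*W (K(W) = 2*W - 1*5 = 2*W - 5 = -5 + 2*W)
-17438 - K(R) = -17438 - (-5 + 2*(-165)) = -17438 - (-5 - 330) = -17438 - 1*(-335) = -17438 + 335 = -17103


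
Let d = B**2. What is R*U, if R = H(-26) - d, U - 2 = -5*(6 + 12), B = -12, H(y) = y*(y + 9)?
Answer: -26224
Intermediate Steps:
H(y) = y*(9 + y)
d = 144 (d = (-12)**2 = 144)
U = -88 (U = 2 - 5*(6 + 12) = 2 - 5*18 = 2 - 90 = -88)
R = 298 (R = -26*(9 - 26) - 1*144 = -26*(-17) - 144 = 442 - 144 = 298)
R*U = 298*(-88) = -26224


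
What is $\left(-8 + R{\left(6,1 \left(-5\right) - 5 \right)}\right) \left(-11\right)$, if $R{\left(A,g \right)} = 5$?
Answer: $33$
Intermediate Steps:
$\left(-8 + R{\left(6,1 \left(-5\right) - 5 \right)}\right) \left(-11\right) = \left(-8 + 5\right) \left(-11\right) = \left(-3\right) \left(-11\right) = 33$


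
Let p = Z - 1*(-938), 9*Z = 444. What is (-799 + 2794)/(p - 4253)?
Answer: -5985/9797 ≈ -0.61090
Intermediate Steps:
Z = 148/3 (Z = (1/9)*444 = 148/3 ≈ 49.333)
p = 2962/3 (p = 148/3 - 1*(-938) = 148/3 + 938 = 2962/3 ≈ 987.33)
(-799 + 2794)/(p - 4253) = (-799 + 2794)/(2962/3 - 4253) = 1995/(-9797/3) = 1995*(-3/9797) = -5985/9797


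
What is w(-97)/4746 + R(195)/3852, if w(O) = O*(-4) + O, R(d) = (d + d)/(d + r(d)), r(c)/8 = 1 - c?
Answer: 21100747/344557227 ≈ 0.061240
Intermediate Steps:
r(c) = 8 - 8*c (r(c) = 8*(1 - c) = 8 - 8*c)
R(d) = 2*d/(8 - 7*d) (R(d) = (d + d)/(d + (8 - 8*d)) = (2*d)/(8 - 7*d) = 2*d/(8 - 7*d))
w(O) = -3*O (w(O) = -4*O + O = -3*O)
w(-97)/4746 + R(195)/3852 = -3*(-97)/4746 - 2*195/(-8 + 7*195)/3852 = 291*(1/4746) - 2*195/(-8 + 1365)*(1/3852) = 97/1582 - 2*195/1357*(1/3852) = 97/1582 - 2*195*1/1357*(1/3852) = 97/1582 - 390/1357*1/3852 = 97/1582 - 65/871194 = 21100747/344557227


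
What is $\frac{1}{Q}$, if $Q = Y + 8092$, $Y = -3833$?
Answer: $\frac{1}{4259} \approx 0.0002348$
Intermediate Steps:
$Q = 4259$ ($Q = -3833 + 8092 = 4259$)
$\frac{1}{Q} = \frac{1}{4259}$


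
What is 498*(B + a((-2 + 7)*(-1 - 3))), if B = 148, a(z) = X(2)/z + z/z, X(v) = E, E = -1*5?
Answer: 148653/2 ≈ 74327.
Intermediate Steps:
E = -5
X(v) = -5
a(z) = 1 - 5/z (a(z) = -5/z + z/z = -5/z + 1 = 1 - 5/z)
498*(B + a((-2 + 7)*(-1 - 3))) = 498*(148 + (-5 + (-2 + 7)*(-1 - 3))/(((-2 + 7)*(-1 - 3)))) = 498*(148 + (-5 + 5*(-4))/((5*(-4)))) = 498*(148 + (-5 - 20)/(-20)) = 498*(148 - 1/20*(-25)) = 498*(148 + 5/4) = 498*(597/4) = 148653/2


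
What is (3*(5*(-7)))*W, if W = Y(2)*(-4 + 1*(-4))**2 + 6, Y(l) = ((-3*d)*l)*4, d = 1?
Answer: 160650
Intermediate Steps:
Y(l) = -12*l (Y(l) = ((-3*1)*l)*4 = -3*l*4 = -12*l)
W = -1530 (W = (-12*2)*(-4 + 1*(-4))**2 + 6 = -24*(-4 - 4)**2 + 6 = -24*(-8)**2 + 6 = -24*64 + 6 = -1536 + 6 = -1530)
(3*(5*(-7)))*W = (3*(5*(-7)))*(-1530) = (3*(-35))*(-1530) = -105*(-1530) = 160650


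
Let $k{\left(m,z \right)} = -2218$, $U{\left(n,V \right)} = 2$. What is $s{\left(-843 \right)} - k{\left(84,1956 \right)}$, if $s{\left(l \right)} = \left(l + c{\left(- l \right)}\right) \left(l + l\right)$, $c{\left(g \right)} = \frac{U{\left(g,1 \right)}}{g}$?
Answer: $1423512$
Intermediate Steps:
$c{\left(g \right)} = \frac{2}{g}$
$s{\left(l \right)} = 2 l \left(l - \frac{2}{l}\right)$ ($s{\left(l \right)} = \left(l + \frac{2}{\left(-1\right) l}\right) \left(l + l\right) = \left(l + 2 \left(- \frac{1}{l}\right)\right) 2 l = \left(l - \frac{2}{l}\right) 2 l = 2 l \left(l - \frac{2}{l}\right)$)
$s{\left(-843 \right)} - k{\left(84,1956 \right)} = \left(-4 + 2 \left(-843\right)^{2}\right) - -2218 = \left(-4 + 2 \cdot 710649\right) + 2218 = \left(-4 + 1421298\right) + 2218 = 1421294 + 2218 = 1423512$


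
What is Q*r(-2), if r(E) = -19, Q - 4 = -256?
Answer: 4788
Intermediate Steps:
Q = -252 (Q = 4 - 256 = -252)
Q*r(-2) = -252*(-19) = 4788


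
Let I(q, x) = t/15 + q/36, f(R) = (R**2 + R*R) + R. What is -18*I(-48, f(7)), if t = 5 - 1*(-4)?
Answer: 66/5 ≈ 13.200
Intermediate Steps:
t = 9 (t = 5 + 4 = 9)
f(R) = R + 2*R**2 (f(R) = (R**2 + R**2) + R = 2*R**2 + R = R + 2*R**2)
I(q, x) = 3/5 + q/36 (I(q, x) = 9/15 + q/36 = 9*(1/15) + q*(1/36) = 3/5 + q/36)
-18*I(-48, f(7)) = -18*(3/5 + (1/36)*(-48)) = -18*(3/5 - 4/3) = -18*(-11/15) = 66/5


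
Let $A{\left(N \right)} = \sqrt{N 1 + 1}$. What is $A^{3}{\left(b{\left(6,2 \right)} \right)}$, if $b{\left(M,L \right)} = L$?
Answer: $3 \sqrt{3} \approx 5.1962$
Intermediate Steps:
$A{\left(N \right)} = \sqrt{1 + N}$ ($A{\left(N \right)} = \sqrt{N + 1} = \sqrt{1 + N}$)
$A^{3}{\left(b{\left(6,2 \right)} \right)} = \left(\sqrt{1 + 2}\right)^{3} = \left(\sqrt{3}\right)^{3} = 3 \sqrt{3}$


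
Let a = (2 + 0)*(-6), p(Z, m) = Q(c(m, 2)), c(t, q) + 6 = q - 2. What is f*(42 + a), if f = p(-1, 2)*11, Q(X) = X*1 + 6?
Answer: 0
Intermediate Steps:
c(t, q) = -8 + q (c(t, q) = -6 + (q - 2) = -6 + (-2 + q) = -8 + q)
Q(X) = 6 + X (Q(X) = X + 6 = 6 + X)
p(Z, m) = 0 (p(Z, m) = 6 + (-8 + 2) = 6 - 6 = 0)
f = 0 (f = 0*11 = 0)
a = -12 (a = 2*(-6) = -12)
f*(42 + a) = 0*(42 - 12) = 0*30 = 0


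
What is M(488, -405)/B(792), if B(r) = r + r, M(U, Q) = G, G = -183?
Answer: -61/528 ≈ -0.11553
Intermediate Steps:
M(U, Q) = -183
B(r) = 2*r
M(488, -405)/B(792) = -183/(2*792) = -183/1584 = -183*1/1584 = -61/528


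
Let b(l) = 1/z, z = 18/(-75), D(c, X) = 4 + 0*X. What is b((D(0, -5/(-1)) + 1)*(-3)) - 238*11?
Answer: -15733/6 ≈ -2622.2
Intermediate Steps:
D(c, X) = 4 (D(c, X) = 4 + 0 = 4)
z = -6/25 (z = 18*(-1/75) = -6/25 ≈ -0.24000)
b(l) = -25/6 (b(l) = 1/(-6/25) = -25/6)
b((D(0, -5/(-1)) + 1)*(-3)) - 238*11 = -25/6 - 238*11 = -25/6 - 1*2618 = -25/6 - 2618 = -15733/6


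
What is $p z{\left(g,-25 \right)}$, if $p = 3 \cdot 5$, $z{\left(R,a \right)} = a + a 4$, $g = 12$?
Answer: $-1875$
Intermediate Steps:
$z{\left(R,a \right)} = 5 a$ ($z{\left(R,a \right)} = a + 4 a = 5 a$)
$p = 15$
$p z{\left(g,-25 \right)} = 15 \cdot 5 \left(-25\right) = 15 \left(-125\right) = -1875$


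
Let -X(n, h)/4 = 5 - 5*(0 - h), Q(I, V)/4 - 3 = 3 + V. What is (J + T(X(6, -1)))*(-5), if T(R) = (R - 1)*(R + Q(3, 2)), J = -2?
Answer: 170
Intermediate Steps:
Q(I, V) = 24 + 4*V (Q(I, V) = 12 + 4*(3 + V) = 12 + (12 + 4*V) = 24 + 4*V)
X(n, h) = -20 - 20*h (X(n, h) = -4*(5 - 5*(0 - h)) = -4*(5 - (-5)*h) = -4*(5 + 5*h) = -20 - 20*h)
T(R) = (-1 + R)*(32 + R) (T(R) = (R - 1)*(R + (24 + 4*2)) = (-1 + R)*(R + (24 + 8)) = (-1 + R)*(R + 32) = (-1 + R)*(32 + R))
(J + T(X(6, -1)))*(-5) = (-2 + (-32 + (-20 - 20*(-1))² + 31*(-20 - 20*(-1))))*(-5) = (-2 + (-32 + (-20 + 20)² + 31*(-20 + 20)))*(-5) = (-2 + (-32 + 0² + 31*0))*(-5) = (-2 + (-32 + 0 + 0))*(-5) = (-2 - 32)*(-5) = -34*(-5) = 170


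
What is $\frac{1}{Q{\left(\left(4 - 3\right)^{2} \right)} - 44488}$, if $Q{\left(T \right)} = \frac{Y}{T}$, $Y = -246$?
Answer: $- \frac{1}{44734} \approx -2.2354 \cdot 10^{-5}$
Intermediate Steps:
$Q{\left(T \right)} = - \frac{246}{T}$
$\frac{1}{Q{\left(\left(4 - 3\right)^{2} \right)} - 44488} = \frac{1}{- \frac{246}{\left(4 - 3\right)^{2}} - 44488} = \frac{1}{- \frac{246}{1^{2}} - 44488} = \frac{1}{- \frac{246}{1} - 44488} = \frac{1}{\left(-246\right) 1 - 44488} = \frac{1}{-246 - 44488} = \frac{1}{-44734} = - \frac{1}{44734}$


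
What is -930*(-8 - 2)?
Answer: 9300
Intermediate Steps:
-930*(-8 - 2) = -930*(-10) = -465*(-20) = 9300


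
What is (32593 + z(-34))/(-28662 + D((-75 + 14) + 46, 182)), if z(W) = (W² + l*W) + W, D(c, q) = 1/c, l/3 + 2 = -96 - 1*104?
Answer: -814785/429931 ≈ -1.8952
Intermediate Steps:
l = -606 (l = -6 + 3*(-96 - 1*104) = -6 + 3*(-96 - 104) = -6 + 3*(-200) = -6 - 600 = -606)
z(W) = W² - 605*W (z(W) = (W² - 606*W) + W = W² - 605*W)
(32593 + z(-34))/(-28662 + D((-75 + 14) + 46, 182)) = (32593 - 34*(-605 - 34))/(-28662 + 1/((-75 + 14) + 46)) = (32593 - 34*(-639))/(-28662 + 1/(-61 + 46)) = (32593 + 21726)/(-28662 + 1/(-15)) = 54319/(-28662 - 1/15) = 54319/(-429931/15) = 54319*(-15/429931) = -814785/429931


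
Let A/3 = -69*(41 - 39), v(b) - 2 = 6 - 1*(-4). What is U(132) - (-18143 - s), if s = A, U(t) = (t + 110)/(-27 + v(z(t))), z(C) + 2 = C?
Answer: 265693/15 ≈ 17713.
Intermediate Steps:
z(C) = -2 + C
v(b) = 12 (v(b) = 2 + (6 - 1*(-4)) = 2 + (6 + 4) = 2 + 10 = 12)
U(t) = -22/3 - t/15 (U(t) = (t + 110)/(-27 + 12) = (110 + t)/(-15) = (110 + t)*(-1/15) = -22/3 - t/15)
A = -414 (A = 3*(-69*(41 - 39)) = 3*(-69*2) = 3*(-138) = -414)
s = -414
U(132) - (-18143 - s) = (-22/3 - 1/15*132) - (-18143 - 1*(-414)) = (-22/3 - 44/5) - (-18143 + 414) = -242/15 - 1*(-17729) = -242/15 + 17729 = 265693/15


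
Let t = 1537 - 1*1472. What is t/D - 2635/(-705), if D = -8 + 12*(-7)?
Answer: 39319/12972 ≈ 3.0311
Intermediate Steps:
t = 65 (t = 1537 - 1472 = 65)
D = -92 (D = -8 - 84 = -92)
t/D - 2635/(-705) = 65/(-92) - 2635/(-705) = 65*(-1/92) - 2635*(-1/705) = -65/92 + 527/141 = 39319/12972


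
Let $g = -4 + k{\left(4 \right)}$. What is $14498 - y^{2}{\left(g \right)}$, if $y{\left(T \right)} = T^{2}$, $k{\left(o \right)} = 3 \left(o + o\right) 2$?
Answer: $-3733598$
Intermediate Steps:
$k{\left(o \right)} = 12 o$ ($k{\left(o \right)} = 3 \cdot 2 o 2 = 6 o 2 = 12 o$)
$g = 44$ ($g = -4 + 12 \cdot 4 = -4 + 48 = 44$)
$14498 - y^{2}{\left(g \right)} = 14498 - \left(44^{2}\right)^{2} = 14498 - 1936^{2} = 14498 - 3748096 = -3733598$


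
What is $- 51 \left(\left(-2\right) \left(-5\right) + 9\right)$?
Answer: $-969$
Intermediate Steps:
$- 51 \left(\left(-2\right) \left(-5\right) + 9\right) = - 51 \left(10 + 9\right) = \left(-51\right) 19 = -969$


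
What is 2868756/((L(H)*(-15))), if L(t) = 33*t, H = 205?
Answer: -86932/3075 ≈ -28.271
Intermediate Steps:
2868756/((L(H)*(-15))) = 2868756/(((33*205)*(-15))) = 2868756/((6765*(-15))) = 2868756/(-101475) = 2868756*(-1/101475) = -86932/3075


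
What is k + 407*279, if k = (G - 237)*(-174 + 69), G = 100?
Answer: 127938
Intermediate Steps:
k = 14385 (k = (100 - 237)*(-174 + 69) = -137*(-105) = 14385)
k + 407*279 = 14385 + 407*279 = 14385 + 113553 = 127938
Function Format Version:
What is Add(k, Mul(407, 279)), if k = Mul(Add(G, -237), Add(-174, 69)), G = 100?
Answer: 127938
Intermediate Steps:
k = 14385 (k = Mul(Add(100, -237), Add(-174, 69)) = Mul(-137, -105) = 14385)
Add(k, Mul(407, 279)) = Add(14385, Mul(407, 279)) = Add(14385, 113553) = 127938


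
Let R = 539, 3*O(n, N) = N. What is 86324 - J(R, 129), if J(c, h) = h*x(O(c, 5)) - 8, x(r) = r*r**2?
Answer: 771613/9 ≈ 85735.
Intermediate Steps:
O(n, N) = N/3
x(r) = r**3
J(c, h) = -8 + 125*h/27 (J(c, h) = h*((1/3)*5)**3 - 8 = h*(5/3)**3 - 8 = h*(125/27) - 8 = 125*h/27 - 8 = -8 + 125*h/27)
86324 - J(R, 129) = 86324 - (-8 + (125/27)*129) = 86324 - (-8 + 5375/9) = 86324 - 1*5303/9 = 86324 - 5303/9 = 771613/9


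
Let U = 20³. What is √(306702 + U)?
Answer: √314702 ≈ 560.98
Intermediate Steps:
U = 8000
√(306702 + U) = √(306702 + 8000) = √314702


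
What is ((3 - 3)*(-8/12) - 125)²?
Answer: 15625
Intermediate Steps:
((3 - 3)*(-8/12) - 125)² = (0*(-8*1/12) - 125)² = (0*(-⅔) - 125)² = (0 - 125)² = (-125)² = 15625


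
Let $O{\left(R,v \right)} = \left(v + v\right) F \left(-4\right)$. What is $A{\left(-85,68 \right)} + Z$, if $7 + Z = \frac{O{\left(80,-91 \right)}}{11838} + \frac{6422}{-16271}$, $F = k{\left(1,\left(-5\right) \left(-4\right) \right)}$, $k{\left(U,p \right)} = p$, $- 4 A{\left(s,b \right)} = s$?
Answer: $\frac{5811323041}{385232196} \approx 15.085$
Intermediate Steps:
$A{\left(s,b \right)} = - \frac{s}{4}$
$F = 20$ ($F = \left(-5\right) \left(-4\right) = 20$)
$O{\left(R,v \right)} = - 160 v$ ($O{\left(R,v \right)} = \left(v + v\right) 20 \left(-4\right) = 2 v 20 \left(-4\right) = 40 v \left(-4\right) = - 160 v$)
$Z = - \frac{593715281}{96308049}$ ($Z = -7 + \left(\frac{\left(-160\right) \left(-91\right)}{11838} + \frac{6422}{-16271}\right) = -7 + \left(14560 \cdot \frac{1}{11838} + 6422 \left(- \frac{1}{16271}\right)\right) = -7 + \left(\frac{7280}{5919} - \frac{6422}{16271}\right) = -7 + \frac{80441062}{96308049} = - \frac{593715281}{96308049} \approx -6.1647$)
$A{\left(-85,68 \right)} + Z = \left(- \frac{1}{4}\right) \left(-85\right) - \frac{593715281}{96308049} = \frac{85}{4} - \frac{593715281}{96308049} = \frac{5811323041}{385232196}$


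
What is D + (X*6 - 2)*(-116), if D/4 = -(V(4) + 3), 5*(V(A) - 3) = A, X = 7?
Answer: -23336/5 ≈ -4667.2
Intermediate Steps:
V(A) = 3 + A/5
D = -136/5 (D = 4*(-((3 + (⅕)*4) + 3)) = 4*(-((3 + ⅘) + 3)) = 4*(-(19/5 + 3)) = 4*(-1*34/5) = 4*(-34/5) = -136/5 ≈ -27.200)
D + (X*6 - 2)*(-116) = -136/5 + (7*6 - 2)*(-116) = -136/5 + (42 - 2)*(-116) = -136/5 + 40*(-116) = -136/5 - 4640 = -23336/5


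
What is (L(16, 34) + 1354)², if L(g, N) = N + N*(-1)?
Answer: 1833316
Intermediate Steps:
L(g, N) = 0 (L(g, N) = N - N = 0)
(L(16, 34) + 1354)² = (0 + 1354)² = 1354² = 1833316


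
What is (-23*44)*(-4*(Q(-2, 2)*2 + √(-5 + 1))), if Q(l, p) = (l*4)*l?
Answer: 129536 + 8096*I ≈ 1.2954e+5 + 8096.0*I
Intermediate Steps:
Q(l, p) = 4*l² (Q(l, p) = (4*l)*l = 4*l²)
(-23*44)*(-4*(Q(-2, 2)*2 + √(-5 + 1))) = (-23*44)*(-4*((4*(-2)²)*2 + √(-5 + 1))) = -(-4048)*((4*4)*2 + √(-4)) = -(-4048)*(16*2 + 2*I) = -(-4048)*(32 + 2*I) = -1012*(-128 - 8*I) = 129536 + 8096*I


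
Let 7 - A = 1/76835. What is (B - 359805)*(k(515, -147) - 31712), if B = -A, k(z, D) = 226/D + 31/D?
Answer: 1673820657822487/146685 ≈ 1.1411e+10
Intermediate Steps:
A = 537844/76835 (A = 7 - 1/76835 = 537844/76835 ≈ 7.0000)
k(z, D) = 257/D
B = -537844/76835 (B = -1*537844/76835 = -537844/76835 ≈ -7.0000)
(B - 359805)*(k(515, -147) - 31712) = (-537844/76835 - 359805)*(257/(-147) - 31712) = -27646155019*(257*(-1/147) - 31712)/76835 = -27646155019*(-257/147 - 31712)/76835 = -27646155019/76835*(-4661921/147) = 1673820657822487/146685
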